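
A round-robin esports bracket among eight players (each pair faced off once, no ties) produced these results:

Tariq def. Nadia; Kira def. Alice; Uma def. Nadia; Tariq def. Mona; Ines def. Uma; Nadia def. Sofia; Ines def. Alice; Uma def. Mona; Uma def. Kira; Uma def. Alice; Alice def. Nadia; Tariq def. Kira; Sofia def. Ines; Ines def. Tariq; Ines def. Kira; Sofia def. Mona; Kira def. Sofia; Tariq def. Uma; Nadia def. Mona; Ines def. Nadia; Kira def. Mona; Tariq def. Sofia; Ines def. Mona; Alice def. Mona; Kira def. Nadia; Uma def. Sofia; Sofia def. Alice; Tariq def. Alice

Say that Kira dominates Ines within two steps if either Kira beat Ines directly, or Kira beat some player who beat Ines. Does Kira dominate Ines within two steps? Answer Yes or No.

Yes

Kira did not beat Ines directly.
Kira beat Alice, Mona, Nadia, Sofia. Of those, Sofia beat Ines.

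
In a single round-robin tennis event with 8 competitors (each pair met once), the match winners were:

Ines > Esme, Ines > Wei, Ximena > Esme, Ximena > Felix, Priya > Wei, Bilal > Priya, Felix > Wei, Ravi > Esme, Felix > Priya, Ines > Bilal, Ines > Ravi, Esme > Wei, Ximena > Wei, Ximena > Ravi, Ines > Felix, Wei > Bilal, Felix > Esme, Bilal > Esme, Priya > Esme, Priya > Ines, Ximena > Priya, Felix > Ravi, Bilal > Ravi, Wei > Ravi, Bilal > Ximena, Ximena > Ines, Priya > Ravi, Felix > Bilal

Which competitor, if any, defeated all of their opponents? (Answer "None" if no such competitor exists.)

Highest win total is Ximena with 6 (out of 7 possible).
Ximena lost to Bilal, so no competitor went undefeated.

None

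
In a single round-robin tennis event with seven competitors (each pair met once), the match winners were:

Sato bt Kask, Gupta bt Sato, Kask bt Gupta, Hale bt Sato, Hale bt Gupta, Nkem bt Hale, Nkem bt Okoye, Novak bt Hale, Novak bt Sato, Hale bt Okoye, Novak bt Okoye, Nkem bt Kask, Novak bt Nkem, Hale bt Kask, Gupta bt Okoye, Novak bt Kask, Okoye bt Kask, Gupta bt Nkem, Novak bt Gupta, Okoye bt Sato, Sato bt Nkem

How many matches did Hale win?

4

Hale's results: beat Gupta, Kask, Sato, Okoye; lost to Nkem, Novak.
That is 4 wins.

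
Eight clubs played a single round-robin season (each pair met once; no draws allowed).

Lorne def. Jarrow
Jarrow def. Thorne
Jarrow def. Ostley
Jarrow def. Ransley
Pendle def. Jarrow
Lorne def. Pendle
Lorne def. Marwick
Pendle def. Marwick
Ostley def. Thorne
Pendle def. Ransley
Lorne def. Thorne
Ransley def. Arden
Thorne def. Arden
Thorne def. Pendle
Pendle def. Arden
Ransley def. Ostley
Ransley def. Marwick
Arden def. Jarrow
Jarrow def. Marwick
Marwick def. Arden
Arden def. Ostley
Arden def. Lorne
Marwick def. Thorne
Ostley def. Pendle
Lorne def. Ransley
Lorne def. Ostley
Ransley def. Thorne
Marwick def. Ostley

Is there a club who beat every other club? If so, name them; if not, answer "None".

Highest win total is Lorne with 6 (out of 7 possible).
Lorne lost to Arden, so no club went undefeated.

None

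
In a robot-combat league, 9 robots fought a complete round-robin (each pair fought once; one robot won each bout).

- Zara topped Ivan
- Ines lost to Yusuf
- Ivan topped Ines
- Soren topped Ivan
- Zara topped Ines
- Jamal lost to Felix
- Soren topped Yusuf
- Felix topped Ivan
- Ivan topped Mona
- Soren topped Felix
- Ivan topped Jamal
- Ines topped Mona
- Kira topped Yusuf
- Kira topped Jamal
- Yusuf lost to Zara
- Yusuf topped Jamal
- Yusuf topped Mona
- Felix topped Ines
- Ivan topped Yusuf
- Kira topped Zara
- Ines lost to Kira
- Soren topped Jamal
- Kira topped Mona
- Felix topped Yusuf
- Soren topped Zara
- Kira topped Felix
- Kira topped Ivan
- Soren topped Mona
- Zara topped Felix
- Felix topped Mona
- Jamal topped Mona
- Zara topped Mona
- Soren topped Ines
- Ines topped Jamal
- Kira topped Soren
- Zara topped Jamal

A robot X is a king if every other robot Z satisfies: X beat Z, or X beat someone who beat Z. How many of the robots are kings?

1

Ines cannot reach Felix, Zara, Kira, Yusuf, Ivan, Soren in two steps.
Felix cannot reach Zara, Kira, Soren in two steps.
Zara cannot reach Kira, Soren in two steps.
Kira reaches everyone (king).
Jamal cannot reach Ines, Felix, Zara, Kira, Yusuf, Ivan, Soren in two steps.
Mona cannot reach Ines, Felix, Zara, Kira, Jamal, Yusuf, Ivan, Soren in two steps.
Yusuf cannot reach Felix, Zara, Kira, Ivan, Soren in two steps.
Ivan cannot reach Felix, Zara, Kira, Soren in two steps.
Soren cannot reach Kira in two steps.
Kings: Kira — 1.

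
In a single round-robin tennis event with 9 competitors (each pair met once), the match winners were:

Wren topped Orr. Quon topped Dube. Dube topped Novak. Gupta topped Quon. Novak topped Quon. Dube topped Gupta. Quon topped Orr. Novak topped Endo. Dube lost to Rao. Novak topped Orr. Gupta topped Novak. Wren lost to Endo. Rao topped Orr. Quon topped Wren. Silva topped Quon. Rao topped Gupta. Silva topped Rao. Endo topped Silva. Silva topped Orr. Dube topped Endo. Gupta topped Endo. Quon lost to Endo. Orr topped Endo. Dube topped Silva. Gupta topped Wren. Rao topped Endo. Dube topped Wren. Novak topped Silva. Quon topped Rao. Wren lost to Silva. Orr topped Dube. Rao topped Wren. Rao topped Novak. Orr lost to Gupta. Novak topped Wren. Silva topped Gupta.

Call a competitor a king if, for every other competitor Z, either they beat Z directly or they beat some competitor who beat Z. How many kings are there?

6

Dube reaches everyone (king).
Rao reaches everyone (king).
Silva reaches everyone (king).
Quon reaches everyone (king).
Endo cannot reach Novak in two steps.
Orr cannot reach Rao in two steps.
Novak reaches everyone (king).
Wren cannot reach Rao, Silva, Quon, Novak, Gupta in two steps.
Gupta reaches everyone (king).
Kings: Dube, Rao, Silva, Quon, Novak, Gupta — 6.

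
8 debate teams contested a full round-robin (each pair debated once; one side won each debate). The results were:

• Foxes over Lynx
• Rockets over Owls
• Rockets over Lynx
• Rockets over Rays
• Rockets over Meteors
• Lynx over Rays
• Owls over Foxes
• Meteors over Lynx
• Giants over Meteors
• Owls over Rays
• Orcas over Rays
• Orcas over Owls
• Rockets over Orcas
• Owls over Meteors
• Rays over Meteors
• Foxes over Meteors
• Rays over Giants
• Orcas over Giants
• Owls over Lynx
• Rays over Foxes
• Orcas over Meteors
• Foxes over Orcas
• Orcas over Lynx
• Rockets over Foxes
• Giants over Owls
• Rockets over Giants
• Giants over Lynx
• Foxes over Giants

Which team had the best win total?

Rockets

Win totals: Lynx 1, Meteors 1, Owls 4, Orcas 5, Giants 3, Foxes 4, Rays 3, Rockets 7.
Rockets leads with 7 wins (next highest: 5).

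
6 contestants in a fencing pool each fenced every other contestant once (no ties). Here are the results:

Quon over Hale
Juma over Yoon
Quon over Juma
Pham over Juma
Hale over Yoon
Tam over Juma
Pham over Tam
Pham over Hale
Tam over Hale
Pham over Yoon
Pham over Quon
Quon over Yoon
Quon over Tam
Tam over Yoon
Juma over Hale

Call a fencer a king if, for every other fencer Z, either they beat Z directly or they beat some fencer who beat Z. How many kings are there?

1

Juma cannot reach Pham, Quon, Tam in two steps.
Pham reaches everyone (king).
Hale cannot reach Juma, Pham, Quon, Tam in two steps.
Yoon cannot reach Juma, Pham, Hale, Quon, Tam in two steps.
Quon cannot reach Pham in two steps.
Tam cannot reach Pham, Quon in two steps.
Kings: Pham — 1.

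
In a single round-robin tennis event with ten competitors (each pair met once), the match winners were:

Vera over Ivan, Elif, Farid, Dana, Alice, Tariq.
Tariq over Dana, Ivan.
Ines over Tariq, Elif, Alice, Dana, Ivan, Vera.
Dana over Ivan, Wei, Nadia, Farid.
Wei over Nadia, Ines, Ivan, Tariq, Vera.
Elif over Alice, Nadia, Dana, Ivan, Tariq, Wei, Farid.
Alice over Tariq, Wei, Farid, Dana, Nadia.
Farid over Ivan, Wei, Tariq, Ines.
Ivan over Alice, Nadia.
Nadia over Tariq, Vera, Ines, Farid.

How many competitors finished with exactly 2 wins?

Win totals: Ines 6, Dana 4, Elif 7, Tariq 2, Nadia 4, Vera 6, Farid 4, Alice 5, Ivan 2, Wei 5.
Exactly 2: Tariq, Ivan — 2 competitors.

2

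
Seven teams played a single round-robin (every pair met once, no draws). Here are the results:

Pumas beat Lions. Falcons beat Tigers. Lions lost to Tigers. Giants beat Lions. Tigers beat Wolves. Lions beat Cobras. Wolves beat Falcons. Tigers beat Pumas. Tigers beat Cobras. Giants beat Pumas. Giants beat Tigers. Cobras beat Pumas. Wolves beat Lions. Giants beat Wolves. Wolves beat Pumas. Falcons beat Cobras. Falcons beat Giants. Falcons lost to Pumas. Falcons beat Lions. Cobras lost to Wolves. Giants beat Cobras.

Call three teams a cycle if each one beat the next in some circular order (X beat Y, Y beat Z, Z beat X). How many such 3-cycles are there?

Win totals: Giants 5, Cobras 1, Falcons 4, Pumas 2, Wolves 4, Lions 1, Tigers 4.
A team with w wins dominates both others in C(w,2) triples; summing gives 10 + 0 + 6 + 1 + 6 + 0 + 6 = 29 transitive triples.
Total triples C(7,3) = 35, so cyclic triples = 35 − 29 = 6.

6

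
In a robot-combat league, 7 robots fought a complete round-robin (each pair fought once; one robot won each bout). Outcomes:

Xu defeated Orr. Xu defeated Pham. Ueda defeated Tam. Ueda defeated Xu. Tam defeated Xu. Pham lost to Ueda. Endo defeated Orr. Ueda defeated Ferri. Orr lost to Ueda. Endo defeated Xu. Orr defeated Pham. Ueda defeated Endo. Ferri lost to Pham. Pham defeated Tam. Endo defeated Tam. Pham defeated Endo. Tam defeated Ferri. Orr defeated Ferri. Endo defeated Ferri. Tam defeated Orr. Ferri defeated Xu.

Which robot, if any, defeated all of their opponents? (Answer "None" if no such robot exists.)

Ueda

Ueda has 6 wins out of 6 opponents — a perfect record.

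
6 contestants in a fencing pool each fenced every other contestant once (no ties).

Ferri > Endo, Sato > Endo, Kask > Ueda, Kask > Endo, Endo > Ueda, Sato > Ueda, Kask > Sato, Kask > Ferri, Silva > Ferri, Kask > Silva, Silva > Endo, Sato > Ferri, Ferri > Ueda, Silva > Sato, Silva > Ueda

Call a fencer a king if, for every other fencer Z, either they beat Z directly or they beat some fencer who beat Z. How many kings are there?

Sato cannot reach Kask, Silva in two steps.
Ferri cannot reach Sato, Kask, Silva in two steps.
Ueda cannot reach Sato, Ferri, Kask, Endo, Silva in two steps.
Kask reaches everyone (king).
Endo cannot reach Sato, Ferri, Kask, Silva in two steps.
Silva cannot reach Kask in two steps.
Kings: Kask — 1.

1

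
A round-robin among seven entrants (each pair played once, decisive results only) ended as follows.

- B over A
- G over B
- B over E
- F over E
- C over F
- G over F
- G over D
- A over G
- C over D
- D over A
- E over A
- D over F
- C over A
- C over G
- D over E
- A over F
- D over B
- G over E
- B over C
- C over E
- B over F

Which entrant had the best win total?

C

Win totals: A 2, B 4, C 5, D 4, E 1, F 1, G 4.
C leads with 5 wins (next highest: 4).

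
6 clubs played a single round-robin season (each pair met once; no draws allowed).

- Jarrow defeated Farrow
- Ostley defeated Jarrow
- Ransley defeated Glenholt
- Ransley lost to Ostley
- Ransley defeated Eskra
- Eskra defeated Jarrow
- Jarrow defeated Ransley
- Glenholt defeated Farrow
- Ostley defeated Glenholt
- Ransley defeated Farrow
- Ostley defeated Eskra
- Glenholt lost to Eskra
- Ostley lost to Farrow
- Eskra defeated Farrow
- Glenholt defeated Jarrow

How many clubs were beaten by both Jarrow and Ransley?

Jarrow beat: Ransley, Farrow.
Ransley beat: Eskra, Glenholt, Farrow.
Both beat: Farrow — 1.

1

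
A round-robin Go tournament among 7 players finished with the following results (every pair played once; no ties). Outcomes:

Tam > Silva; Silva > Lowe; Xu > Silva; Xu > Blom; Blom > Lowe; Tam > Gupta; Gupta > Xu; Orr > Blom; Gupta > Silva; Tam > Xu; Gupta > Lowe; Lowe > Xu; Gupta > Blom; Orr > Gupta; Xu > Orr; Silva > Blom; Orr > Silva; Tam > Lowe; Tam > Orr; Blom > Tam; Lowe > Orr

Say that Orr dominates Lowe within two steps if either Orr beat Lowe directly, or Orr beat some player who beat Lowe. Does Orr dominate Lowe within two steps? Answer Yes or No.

Yes

Orr did not beat Lowe directly.
Orr beat Blom, Gupta, Silva. Of those, Blom beat Lowe.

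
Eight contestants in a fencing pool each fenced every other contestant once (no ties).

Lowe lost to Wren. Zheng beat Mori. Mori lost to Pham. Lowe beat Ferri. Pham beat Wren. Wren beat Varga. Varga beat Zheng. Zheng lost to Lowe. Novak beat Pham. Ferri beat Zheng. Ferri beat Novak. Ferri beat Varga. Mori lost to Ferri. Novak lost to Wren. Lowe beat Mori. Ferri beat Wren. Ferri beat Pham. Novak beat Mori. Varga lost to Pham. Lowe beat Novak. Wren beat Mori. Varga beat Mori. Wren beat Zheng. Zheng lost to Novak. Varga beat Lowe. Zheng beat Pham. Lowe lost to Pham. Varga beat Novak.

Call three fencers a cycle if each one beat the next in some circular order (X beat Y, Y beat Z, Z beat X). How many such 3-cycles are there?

9

Win totals: Zheng 2, Wren 5, Pham 4, Varga 4, Lowe 4, Ferri 6, Mori 0, Novak 3.
A fencer with w wins dominates both others in C(w,2) triples; summing gives 1 + 10 + 6 + 6 + 6 + 15 + 0 + 3 = 47 transitive triples.
Total triples C(8,3) = 56, so cyclic triples = 56 − 47 = 9.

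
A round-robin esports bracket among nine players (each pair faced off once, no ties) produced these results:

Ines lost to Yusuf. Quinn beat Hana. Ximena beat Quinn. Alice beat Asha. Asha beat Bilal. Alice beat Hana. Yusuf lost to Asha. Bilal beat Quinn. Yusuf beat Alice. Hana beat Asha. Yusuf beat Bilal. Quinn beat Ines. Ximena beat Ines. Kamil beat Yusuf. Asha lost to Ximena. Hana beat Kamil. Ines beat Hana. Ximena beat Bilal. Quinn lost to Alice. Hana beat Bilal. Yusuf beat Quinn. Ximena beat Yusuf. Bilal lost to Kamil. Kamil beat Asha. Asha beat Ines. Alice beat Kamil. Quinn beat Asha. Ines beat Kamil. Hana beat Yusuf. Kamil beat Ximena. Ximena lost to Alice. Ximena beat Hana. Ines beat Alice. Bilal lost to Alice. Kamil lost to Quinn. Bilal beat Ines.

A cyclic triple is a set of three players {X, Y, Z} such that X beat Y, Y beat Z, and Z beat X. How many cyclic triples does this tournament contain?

23

Win totals: Hana 4, Asha 3, Bilal 2, Ximena 6, Alice 6, Ines 3, Quinn 4, Yusuf 4, Kamil 4.
A player with w wins dominates both others in C(w,2) triples; summing gives 6 + 3 + 1 + 15 + 15 + 3 + 6 + 6 + 6 = 61 transitive triples.
Total triples C(9,3) = 84, so cyclic triples = 84 − 61 = 23.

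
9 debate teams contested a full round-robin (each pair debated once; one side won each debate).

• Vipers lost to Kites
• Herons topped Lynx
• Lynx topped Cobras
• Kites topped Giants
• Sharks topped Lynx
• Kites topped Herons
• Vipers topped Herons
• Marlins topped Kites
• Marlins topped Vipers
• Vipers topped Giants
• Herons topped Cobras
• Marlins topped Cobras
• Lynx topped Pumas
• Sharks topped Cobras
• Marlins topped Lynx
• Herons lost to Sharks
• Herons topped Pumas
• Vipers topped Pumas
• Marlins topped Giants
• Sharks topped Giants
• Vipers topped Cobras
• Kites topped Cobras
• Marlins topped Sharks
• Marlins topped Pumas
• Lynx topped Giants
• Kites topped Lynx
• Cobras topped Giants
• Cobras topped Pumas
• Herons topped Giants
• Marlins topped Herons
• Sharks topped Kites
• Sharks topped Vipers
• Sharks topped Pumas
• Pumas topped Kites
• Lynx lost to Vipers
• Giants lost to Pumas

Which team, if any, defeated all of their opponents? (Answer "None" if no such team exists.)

Marlins has 8 wins out of 8 opponents — a perfect record.

Marlins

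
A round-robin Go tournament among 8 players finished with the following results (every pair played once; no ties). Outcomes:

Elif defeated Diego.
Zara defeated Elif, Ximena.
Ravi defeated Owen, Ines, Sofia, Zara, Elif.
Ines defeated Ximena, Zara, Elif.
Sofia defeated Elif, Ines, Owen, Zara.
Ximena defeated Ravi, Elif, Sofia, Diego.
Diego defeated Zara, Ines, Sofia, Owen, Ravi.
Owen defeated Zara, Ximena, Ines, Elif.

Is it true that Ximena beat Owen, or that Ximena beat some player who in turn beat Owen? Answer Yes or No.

Ximena did not beat Owen directly.
Ximena beat Sofia, Elif, Diego, Ravi. Of those, Sofia beat Owen.

Yes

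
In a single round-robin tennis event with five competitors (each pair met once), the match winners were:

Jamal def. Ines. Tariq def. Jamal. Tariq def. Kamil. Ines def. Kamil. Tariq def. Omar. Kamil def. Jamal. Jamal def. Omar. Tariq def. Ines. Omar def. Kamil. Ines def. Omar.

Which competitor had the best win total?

Win totals: Kamil 1, Tariq 4, Jamal 2, Omar 1, Ines 2.
Tariq leads with 4 wins (next highest: 2).

Tariq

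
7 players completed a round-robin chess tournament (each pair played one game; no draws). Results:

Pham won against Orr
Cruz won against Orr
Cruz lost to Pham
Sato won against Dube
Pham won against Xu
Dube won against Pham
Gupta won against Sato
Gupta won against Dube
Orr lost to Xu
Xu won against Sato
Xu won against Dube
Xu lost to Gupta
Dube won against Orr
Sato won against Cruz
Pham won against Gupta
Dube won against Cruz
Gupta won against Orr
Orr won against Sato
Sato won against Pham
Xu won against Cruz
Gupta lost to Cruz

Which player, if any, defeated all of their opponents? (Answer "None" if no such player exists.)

Highest win total is Xu with 4 (out of 6 possible).
Xu lost to Pham, Gupta, so no player went undefeated.

None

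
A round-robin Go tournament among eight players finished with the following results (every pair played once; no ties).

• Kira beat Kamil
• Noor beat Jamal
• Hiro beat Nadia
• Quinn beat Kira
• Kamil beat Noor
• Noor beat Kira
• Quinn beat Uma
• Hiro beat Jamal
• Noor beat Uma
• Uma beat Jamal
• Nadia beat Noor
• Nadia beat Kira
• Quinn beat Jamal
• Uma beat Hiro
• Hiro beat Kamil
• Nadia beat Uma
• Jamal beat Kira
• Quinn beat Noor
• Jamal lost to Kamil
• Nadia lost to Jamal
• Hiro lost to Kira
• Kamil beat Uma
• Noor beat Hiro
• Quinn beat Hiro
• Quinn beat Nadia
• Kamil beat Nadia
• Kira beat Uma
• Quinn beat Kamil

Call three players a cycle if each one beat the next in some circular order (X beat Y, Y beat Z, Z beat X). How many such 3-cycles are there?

Win totals: Kira 3, Quinn 7, Uma 2, Hiro 3, Nadia 3, Kamil 4, Noor 4, Jamal 2.
A player with w wins dominates both others in C(w,2) triples; summing gives 3 + 21 + 1 + 3 + 3 + 6 + 6 + 1 = 44 transitive triples.
Total triples C(8,3) = 56, so cyclic triples = 56 − 44 = 12.

12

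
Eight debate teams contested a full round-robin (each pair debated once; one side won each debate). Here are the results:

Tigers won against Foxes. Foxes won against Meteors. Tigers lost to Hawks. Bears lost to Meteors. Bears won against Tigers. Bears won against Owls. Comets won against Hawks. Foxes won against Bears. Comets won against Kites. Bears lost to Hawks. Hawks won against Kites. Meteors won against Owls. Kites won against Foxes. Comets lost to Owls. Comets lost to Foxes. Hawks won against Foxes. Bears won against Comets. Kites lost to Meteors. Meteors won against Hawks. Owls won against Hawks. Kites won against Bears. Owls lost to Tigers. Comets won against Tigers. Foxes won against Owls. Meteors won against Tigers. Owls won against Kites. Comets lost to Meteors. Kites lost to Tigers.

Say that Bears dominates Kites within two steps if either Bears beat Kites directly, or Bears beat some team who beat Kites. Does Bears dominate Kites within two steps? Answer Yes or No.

Yes

Bears did not beat Kites directly.
Bears beat Comets, Tigers, Owls. Of those, Comets beat Kites.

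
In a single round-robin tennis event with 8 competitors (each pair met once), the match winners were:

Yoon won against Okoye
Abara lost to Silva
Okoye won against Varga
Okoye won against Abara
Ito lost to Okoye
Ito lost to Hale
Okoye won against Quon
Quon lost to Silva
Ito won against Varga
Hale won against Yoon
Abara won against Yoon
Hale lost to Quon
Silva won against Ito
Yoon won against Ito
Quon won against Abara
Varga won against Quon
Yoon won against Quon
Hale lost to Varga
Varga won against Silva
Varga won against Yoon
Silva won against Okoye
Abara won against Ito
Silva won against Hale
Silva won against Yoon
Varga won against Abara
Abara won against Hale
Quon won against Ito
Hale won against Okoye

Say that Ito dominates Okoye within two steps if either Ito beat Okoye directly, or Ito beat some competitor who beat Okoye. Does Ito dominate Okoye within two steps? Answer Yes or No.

No

Ito did not beat Okoye directly.
Ito beat Varga, but each of them lost to Okoye. No two-step path.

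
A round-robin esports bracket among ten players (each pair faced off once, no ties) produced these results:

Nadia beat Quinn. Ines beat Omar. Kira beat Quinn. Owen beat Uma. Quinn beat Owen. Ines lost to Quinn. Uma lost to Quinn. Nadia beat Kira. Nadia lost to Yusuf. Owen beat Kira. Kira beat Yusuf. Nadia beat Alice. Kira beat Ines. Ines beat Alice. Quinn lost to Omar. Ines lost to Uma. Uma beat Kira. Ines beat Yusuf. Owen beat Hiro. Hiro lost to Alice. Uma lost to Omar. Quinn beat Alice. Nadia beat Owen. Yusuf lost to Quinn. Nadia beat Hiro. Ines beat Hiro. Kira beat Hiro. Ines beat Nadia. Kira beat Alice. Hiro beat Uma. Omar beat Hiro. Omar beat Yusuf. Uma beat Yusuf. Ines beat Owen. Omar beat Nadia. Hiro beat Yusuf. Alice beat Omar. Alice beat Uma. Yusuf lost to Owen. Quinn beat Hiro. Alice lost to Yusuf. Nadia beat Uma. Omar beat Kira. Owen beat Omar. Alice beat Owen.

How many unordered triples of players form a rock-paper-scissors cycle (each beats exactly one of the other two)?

Win totals: Owen 5, Hiro 2, Quinn 6, Yusuf 2, Nadia 6, Ines 6, Alice 4, Kira 5, Uma 3, Omar 6.
A player with w wins dominates both others in C(w,2) triples; summing gives 10 + 1 + 15 + 1 + 15 + 15 + 6 + 10 + 3 + 15 = 91 transitive triples.
Total triples C(10,3) = 120, so cyclic triples = 120 − 91 = 29.

29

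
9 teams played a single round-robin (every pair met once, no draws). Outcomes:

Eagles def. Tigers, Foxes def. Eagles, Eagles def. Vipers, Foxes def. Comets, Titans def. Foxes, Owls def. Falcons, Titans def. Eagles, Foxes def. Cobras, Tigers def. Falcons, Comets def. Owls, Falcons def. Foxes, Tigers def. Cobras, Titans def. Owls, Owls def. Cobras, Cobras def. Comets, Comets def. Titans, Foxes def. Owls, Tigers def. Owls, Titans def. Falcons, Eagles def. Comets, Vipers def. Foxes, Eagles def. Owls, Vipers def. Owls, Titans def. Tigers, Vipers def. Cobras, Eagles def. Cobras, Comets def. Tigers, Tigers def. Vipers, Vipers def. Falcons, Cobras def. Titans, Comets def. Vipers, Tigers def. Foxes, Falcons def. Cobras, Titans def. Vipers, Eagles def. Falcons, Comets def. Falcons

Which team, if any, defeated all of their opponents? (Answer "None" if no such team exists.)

None

Highest win total is Titans with 6 (out of 8 possible).
Titans lost to Comets, Cobras, so no team went undefeated.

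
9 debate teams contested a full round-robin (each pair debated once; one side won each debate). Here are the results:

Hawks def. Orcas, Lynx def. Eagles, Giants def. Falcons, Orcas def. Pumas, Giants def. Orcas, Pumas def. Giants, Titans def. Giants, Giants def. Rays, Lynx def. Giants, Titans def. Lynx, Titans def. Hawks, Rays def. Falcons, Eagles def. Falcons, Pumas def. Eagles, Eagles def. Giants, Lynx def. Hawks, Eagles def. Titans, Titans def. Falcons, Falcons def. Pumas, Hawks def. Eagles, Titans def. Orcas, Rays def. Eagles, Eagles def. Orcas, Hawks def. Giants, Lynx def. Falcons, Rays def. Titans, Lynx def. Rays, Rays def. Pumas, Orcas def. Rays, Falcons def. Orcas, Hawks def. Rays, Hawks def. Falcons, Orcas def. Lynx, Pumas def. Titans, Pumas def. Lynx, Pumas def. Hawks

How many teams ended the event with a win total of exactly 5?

4

Win totals: Rays 4, Lynx 5, Falcons 2, Eagles 4, Giants 3, Orcas 3, Hawks 5, Titans 5, Pumas 5.
Exactly 5: Lynx, Hawks, Titans, Pumas — 4 teams.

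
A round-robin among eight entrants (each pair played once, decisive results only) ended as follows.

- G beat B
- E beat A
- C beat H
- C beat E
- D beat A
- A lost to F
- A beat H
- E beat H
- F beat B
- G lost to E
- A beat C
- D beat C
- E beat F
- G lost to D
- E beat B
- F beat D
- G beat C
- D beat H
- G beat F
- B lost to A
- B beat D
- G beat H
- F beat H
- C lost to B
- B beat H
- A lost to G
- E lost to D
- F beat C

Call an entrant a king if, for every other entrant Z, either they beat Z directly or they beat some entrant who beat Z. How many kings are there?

A cannot reach F, G in two steps.
B cannot reach F in two steps.
C cannot reach D in two steps.
D reaches everyone (king).
E reaches everyone (king).
F reaches everyone (king).
G reaches everyone (king).
H cannot reach A, B, C, D, E, F, G in two steps.
Kings: D, E, F, G — 4.

4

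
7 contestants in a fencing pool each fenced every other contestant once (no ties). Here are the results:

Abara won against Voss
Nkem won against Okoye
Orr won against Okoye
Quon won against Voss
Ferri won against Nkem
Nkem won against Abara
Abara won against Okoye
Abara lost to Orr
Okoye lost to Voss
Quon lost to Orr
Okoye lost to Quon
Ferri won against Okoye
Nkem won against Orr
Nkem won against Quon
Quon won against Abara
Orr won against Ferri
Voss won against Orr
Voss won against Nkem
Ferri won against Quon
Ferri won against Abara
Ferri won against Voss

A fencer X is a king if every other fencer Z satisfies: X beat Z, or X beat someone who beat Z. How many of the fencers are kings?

4

Abara cannot reach Quon, Ferri in two steps.
Voss reaches everyone (king).
Orr reaches everyone (king).
Okoye cannot reach Abara, Voss, Orr, Quon, Nkem, Ferri in two steps.
Quon cannot reach Ferri in two steps.
Nkem reaches everyone (king).
Ferri reaches everyone (king).
Kings: Voss, Orr, Nkem, Ferri — 4.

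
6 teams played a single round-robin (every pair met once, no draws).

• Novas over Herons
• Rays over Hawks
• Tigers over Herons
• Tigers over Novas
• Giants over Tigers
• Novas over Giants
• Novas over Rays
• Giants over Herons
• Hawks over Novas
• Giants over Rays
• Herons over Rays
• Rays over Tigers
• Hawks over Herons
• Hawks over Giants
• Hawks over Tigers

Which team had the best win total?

Win totals: Herons 1, Rays 2, Hawks 4, Giants 3, Tigers 2, Novas 3.
Hawks leads with 4 wins (next highest: 3).

Hawks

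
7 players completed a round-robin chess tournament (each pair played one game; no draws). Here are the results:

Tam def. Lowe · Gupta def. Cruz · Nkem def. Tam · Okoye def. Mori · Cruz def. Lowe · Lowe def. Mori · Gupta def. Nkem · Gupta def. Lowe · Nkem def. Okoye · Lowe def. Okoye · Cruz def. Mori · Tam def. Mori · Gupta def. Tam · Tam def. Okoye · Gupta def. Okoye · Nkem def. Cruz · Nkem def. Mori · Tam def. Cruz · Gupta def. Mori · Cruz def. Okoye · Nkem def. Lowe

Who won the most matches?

Gupta

Win totals: Tam 4, Nkem 5, Okoye 1, Mori 0, Cruz 3, Lowe 2, Gupta 6.
Gupta leads with 6 wins (next highest: 5).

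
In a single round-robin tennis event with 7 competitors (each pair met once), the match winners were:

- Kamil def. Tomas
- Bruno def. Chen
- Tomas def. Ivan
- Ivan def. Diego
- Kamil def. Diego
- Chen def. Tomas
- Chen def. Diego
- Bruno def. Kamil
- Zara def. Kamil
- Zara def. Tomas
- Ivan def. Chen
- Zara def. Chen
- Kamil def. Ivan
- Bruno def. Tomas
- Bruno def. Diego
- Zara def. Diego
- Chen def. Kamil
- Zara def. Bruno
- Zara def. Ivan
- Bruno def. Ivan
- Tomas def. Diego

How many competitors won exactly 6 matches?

Win totals: Tomas 2, Zara 6, Kamil 3, Bruno 5, Ivan 2, Diego 0, Chen 3.
Exactly 6: Zara — 1 competitor.

1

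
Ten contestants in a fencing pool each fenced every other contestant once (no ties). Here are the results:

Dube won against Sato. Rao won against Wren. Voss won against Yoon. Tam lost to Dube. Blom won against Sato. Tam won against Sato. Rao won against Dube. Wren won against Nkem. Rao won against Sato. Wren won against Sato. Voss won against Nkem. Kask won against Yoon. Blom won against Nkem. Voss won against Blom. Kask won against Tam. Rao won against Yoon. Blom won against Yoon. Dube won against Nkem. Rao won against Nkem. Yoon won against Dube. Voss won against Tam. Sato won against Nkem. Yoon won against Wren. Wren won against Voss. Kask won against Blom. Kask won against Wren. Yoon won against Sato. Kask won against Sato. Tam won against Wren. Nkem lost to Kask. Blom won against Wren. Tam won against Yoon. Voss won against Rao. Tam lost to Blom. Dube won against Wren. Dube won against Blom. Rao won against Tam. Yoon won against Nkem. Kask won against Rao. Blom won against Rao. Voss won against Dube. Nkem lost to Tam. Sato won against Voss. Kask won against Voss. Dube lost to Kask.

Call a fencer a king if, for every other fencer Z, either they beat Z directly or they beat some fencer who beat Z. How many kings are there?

1

Wren cannot reach Kask in two steps.
Nkem cannot reach Wren, Voss, Blom, Sato, Tam, Rao, Yoon, Kask, Dube in two steps.
Voss cannot reach Kask in two steps.
Blom cannot reach Kask in two steps.
Sato cannot reach Wren, Kask in two steps.
Tam cannot reach Blom, Rao, Kask in two steps.
Rao cannot reach Kask in two steps.
Yoon cannot reach Rao, Kask in two steps.
Kask reaches everyone (king).
Dube cannot reach Kask in two steps.
Kings: Kask — 1.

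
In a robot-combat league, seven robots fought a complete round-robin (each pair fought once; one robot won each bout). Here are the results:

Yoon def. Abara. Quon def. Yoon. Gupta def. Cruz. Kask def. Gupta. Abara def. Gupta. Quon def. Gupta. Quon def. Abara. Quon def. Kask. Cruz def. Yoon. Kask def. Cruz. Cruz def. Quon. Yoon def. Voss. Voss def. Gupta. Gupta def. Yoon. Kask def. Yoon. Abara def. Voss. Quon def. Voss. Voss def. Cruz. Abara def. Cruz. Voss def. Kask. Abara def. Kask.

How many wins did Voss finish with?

3

Voss' results: beat Cruz, Gupta, Kask; lost to Quon, Yoon, Abara.
That is 3 wins.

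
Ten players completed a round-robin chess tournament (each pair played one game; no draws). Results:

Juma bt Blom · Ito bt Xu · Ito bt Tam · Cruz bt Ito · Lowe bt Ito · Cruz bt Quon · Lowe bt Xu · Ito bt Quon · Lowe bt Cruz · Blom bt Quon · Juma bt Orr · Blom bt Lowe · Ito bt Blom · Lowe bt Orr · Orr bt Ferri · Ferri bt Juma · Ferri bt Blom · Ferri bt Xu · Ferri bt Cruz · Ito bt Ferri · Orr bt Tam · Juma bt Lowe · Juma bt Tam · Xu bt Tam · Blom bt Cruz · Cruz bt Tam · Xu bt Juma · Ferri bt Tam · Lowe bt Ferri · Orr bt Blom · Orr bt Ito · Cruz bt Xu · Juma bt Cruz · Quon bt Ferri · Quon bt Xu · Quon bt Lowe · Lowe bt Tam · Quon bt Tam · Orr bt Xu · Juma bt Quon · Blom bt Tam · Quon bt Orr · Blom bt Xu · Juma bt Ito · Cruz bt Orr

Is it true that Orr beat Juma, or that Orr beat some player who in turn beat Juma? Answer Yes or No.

Yes

Orr did not beat Juma directly.
Orr beat Tam, Ferri, Ito, Xu, Blom. Of those, Ferri beat Juma.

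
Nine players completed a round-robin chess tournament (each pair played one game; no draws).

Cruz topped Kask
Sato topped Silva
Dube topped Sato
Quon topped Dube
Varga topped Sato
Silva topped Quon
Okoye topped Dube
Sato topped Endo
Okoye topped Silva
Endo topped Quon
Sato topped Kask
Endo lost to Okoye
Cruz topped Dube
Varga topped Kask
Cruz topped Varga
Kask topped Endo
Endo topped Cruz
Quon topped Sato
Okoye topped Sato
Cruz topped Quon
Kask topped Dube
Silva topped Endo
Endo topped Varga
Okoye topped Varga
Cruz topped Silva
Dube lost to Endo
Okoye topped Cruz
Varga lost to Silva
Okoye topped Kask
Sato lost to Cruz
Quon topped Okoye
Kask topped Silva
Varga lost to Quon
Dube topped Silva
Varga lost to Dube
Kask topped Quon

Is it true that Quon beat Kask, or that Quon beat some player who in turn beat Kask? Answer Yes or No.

Quon did not beat Kask directly.
Quon beat Okoye, Sato, Dube, Varga. Of those, Okoye beat Kask.

Yes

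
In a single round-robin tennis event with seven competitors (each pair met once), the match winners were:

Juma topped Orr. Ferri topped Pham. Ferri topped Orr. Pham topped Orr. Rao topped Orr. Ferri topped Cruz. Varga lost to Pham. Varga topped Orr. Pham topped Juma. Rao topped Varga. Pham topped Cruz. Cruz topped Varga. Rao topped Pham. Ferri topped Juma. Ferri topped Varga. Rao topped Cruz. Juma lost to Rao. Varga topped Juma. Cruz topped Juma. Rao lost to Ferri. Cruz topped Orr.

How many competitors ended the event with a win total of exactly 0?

1

Win totals: Pham 4, Orr 0, Ferri 6, Cruz 3, Varga 2, Rao 5, Juma 1.
Exactly 0: Orr — 1 competitor.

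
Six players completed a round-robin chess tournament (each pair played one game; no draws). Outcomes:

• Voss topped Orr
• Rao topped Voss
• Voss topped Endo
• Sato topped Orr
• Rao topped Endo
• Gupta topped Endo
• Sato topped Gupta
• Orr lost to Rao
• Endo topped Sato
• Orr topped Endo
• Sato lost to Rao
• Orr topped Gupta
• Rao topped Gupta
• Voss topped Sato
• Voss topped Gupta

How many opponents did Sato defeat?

2

Sato's results: beat Gupta, Orr; lost to Voss, Endo, Rao.
That is 2 wins.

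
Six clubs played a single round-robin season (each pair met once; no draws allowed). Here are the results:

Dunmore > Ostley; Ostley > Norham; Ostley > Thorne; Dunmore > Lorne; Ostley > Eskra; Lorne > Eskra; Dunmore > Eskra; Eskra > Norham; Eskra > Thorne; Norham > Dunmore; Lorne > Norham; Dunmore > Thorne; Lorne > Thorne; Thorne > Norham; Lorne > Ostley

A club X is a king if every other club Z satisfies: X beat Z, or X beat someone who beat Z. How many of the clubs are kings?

3

Eskra cannot reach Lorne, Ostley in two steps.
Norham reaches everyone (king).
Thorne cannot reach Eskra, Lorne, Ostley in two steps.
Lorne reaches everyone (king).
Ostley cannot reach Lorne in two steps.
Dunmore reaches everyone (king).
Kings: Norham, Lorne, Dunmore — 3.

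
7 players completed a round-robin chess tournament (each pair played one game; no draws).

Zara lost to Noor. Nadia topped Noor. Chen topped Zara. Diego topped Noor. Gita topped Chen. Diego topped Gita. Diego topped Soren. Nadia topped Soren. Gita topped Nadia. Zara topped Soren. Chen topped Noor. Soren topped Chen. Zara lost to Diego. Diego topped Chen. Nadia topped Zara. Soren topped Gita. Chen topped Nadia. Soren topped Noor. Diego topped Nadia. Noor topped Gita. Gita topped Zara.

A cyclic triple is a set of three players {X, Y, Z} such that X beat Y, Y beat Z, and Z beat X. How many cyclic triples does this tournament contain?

Win totals: Diego 6, Noor 2, Gita 3, Chen 3, Soren 3, Nadia 3, Zara 1.
A player with w wins dominates both others in C(w,2) triples; summing gives 15 + 1 + 3 + 3 + 3 + 3 + 0 = 28 transitive triples.
Total triples C(7,3) = 35, so cyclic triples = 35 − 28 = 7.

7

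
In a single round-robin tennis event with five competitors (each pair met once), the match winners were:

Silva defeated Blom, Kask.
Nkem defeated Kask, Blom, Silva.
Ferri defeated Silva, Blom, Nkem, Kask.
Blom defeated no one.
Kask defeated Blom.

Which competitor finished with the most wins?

Win totals: Silva 2, Blom 0, Nkem 3, Kask 1, Ferri 4.
Ferri leads with 4 wins (next highest: 3).

Ferri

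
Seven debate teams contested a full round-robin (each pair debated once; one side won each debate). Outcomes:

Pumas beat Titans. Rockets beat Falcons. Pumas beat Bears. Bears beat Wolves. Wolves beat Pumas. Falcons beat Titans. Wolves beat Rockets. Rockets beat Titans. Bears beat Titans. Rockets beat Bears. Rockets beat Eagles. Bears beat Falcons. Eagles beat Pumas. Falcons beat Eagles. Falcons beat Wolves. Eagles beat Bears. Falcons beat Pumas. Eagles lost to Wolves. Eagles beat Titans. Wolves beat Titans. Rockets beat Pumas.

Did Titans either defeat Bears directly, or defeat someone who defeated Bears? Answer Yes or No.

Titans did not beat Bears directly.
Titans beat no one, so there is no intermediate team.

No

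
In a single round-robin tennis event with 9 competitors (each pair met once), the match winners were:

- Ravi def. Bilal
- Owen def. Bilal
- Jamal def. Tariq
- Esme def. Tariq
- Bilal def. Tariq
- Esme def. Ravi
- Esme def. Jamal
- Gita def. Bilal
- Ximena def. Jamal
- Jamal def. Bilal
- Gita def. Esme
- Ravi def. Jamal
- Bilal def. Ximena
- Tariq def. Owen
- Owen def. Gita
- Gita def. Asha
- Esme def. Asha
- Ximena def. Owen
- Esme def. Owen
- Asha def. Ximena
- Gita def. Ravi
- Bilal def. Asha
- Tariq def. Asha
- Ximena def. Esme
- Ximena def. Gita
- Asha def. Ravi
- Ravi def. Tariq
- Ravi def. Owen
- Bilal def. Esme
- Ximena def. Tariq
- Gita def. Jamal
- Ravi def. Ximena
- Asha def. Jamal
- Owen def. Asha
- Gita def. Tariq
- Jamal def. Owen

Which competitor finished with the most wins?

Gita

Win totals: Ximena 5, Owen 3, Gita 6, Jamal 3, Asha 3, Tariq 2, Ravi 5, Bilal 4, Esme 5.
Gita leads with 6 wins (next highest: 5).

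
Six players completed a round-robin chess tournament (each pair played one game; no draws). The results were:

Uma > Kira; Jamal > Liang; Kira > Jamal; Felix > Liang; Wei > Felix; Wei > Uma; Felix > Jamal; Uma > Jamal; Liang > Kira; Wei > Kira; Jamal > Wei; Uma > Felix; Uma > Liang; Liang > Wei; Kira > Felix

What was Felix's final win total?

2

Felix's results: beat Jamal, Liang; lost to Kira, Uma, Wei.
That is 2 wins.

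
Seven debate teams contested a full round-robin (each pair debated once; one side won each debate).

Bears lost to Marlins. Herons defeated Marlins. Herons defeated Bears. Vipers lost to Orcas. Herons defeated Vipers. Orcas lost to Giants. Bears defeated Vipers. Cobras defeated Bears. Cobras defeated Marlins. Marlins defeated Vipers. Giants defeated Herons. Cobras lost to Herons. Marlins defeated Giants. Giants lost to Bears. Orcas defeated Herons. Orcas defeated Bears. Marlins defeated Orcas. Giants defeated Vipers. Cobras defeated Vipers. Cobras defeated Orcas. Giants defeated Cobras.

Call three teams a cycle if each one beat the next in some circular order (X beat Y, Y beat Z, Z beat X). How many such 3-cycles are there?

Win totals: Cobras 4, Vipers 0, Marlins 4, Giants 4, Bears 2, Orcas 3, Herons 4.
A team with w wins dominates both others in C(w,2) triples; summing gives 6 + 0 + 6 + 6 + 1 + 3 + 6 = 28 transitive triples.
Total triples C(7,3) = 35, so cyclic triples = 35 − 28 = 7.

7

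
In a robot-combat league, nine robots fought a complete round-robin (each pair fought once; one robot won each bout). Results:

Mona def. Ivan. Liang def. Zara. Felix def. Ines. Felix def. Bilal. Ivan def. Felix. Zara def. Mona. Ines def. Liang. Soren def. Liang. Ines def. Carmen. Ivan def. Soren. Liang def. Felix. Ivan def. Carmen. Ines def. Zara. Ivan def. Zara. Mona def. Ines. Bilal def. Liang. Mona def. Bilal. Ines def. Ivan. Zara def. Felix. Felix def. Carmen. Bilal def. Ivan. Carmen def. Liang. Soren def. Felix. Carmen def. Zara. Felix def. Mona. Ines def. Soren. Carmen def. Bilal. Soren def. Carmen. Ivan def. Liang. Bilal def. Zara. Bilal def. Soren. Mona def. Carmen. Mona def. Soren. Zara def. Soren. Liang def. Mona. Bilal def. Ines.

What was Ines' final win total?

Ines' results: beat Ivan, Carmen, Liang, Soren, Zara; lost to Mona, Felix, Bilal.
That is 5 wins.

5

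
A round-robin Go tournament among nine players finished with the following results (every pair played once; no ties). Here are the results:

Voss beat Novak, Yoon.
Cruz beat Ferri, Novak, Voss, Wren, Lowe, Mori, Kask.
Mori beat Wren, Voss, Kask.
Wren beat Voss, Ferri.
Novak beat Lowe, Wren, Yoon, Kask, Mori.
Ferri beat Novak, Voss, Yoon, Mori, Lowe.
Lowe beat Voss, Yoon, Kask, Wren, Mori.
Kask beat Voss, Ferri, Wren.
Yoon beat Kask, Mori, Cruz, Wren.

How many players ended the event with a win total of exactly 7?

1

Win totals: Lowe 5, Wren 2, Voss 2, Yoon 4, Ferri 5, Mori 3, Novak 5, Cruz 7, Kask 3.
Exactly 7: Cruz — 1 player.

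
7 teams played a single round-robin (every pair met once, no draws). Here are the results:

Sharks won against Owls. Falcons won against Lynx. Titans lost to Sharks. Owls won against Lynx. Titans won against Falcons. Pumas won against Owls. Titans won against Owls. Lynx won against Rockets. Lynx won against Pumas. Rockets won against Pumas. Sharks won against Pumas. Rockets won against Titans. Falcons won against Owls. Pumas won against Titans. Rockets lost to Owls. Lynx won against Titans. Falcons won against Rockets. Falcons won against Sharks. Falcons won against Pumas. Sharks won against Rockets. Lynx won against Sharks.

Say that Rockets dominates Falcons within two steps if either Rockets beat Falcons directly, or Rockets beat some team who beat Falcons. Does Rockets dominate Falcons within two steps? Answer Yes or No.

Rockets did not beat Falcons directly.
Rockets beat Pumas, Titans. Of those, Titans beat Falcons.

Yes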